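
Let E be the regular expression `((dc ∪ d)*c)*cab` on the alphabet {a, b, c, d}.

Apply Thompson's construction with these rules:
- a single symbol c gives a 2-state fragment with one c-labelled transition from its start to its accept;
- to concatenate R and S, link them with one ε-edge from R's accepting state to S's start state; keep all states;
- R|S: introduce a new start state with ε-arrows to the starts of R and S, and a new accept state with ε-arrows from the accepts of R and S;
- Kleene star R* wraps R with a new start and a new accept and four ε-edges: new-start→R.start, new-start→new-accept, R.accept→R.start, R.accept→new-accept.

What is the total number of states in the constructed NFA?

By structural recursion:
Each of the 7 symbol leaves contributes a 2-state fragment.
  dc — 4 states
  dc ∪ d — 8 states
  (dc ∪ d)* — 10 states
  (dc ∪ d)*c — 12 states
  ((dc ∪ d)*c)* — 14 states
  ((dc ∪ d)*c)*cab — 20 states

20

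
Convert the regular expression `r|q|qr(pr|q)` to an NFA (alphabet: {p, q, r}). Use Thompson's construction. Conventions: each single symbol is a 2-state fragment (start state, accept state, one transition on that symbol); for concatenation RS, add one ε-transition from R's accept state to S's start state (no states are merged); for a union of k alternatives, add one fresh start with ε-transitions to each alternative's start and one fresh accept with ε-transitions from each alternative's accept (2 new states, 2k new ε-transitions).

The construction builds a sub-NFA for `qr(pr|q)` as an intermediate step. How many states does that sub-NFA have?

12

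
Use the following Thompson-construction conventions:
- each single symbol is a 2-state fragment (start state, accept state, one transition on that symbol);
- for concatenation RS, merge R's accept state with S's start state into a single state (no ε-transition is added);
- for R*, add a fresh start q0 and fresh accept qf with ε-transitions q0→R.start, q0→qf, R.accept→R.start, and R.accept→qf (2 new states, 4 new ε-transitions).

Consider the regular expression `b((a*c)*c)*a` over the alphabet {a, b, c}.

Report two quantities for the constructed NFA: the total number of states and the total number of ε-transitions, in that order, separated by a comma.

Recursing over subexpressions:
Each of the 5 symbol leaves contributes 2 states and 0 ε-transitions.
  a* = 4 states, 4 ε-transitions
  a*c = 5 states, 4 ε-transitions
  (a*c)* = 7 states, 8 ε-transitions
  (a*c)*c = 8 states, 8 ε-transitions
  ((a*c)*c)* = 10 states, 12 ε-transitions
  b((a*c)*c)*a = 12 states, 12 ε-transitions

12, 12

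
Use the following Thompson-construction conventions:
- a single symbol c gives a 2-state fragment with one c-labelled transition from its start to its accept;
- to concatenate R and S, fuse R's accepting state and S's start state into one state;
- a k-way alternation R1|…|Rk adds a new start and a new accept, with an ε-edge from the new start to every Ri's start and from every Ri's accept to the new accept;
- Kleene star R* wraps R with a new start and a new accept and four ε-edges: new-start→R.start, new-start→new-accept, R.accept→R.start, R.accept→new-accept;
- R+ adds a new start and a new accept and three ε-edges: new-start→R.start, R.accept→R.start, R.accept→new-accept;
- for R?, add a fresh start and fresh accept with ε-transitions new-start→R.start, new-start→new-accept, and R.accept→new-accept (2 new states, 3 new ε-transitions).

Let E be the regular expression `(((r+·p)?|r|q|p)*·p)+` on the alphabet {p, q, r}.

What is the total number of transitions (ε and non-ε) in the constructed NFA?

Per subexpression:
Each of the 6 symbol leaves contributes 1 transition (1 symbol, 0 ε).
  r+ : 4 transitions (1 symbol, 3 ε)
  r+·p : 5 transitions (2 symbol, 3 ε)
  (r+·p)? : 8 transitions (2 symbol, 6 ε)
  (r+·p)?|r|q|p : 19 transitions (5 symbol, 14 ε)
  ((r+·p)?|r|q|p)* : 23 transitions (5 symbol, 18 ε)
  ((r+·p)?|r|q|p)*·p : 24 transitions (6 symbol, 18 ε)
  (((r+·p)?|r|q|p)*·p)+ : 27 transitions (6 symbol, 21 ε)

27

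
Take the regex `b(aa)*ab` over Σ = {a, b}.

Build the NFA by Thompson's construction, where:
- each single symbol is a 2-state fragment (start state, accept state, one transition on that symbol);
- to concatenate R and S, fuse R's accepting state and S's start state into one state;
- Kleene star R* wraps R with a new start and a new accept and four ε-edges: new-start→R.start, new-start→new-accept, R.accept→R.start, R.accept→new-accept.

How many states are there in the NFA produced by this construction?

Per subexpression:
Each of the 5 symbol leaves contributes a 2-state fragment.
  aa → 3 states
  (aa)* → 5 states
  b(aa)*ab → 8 states

8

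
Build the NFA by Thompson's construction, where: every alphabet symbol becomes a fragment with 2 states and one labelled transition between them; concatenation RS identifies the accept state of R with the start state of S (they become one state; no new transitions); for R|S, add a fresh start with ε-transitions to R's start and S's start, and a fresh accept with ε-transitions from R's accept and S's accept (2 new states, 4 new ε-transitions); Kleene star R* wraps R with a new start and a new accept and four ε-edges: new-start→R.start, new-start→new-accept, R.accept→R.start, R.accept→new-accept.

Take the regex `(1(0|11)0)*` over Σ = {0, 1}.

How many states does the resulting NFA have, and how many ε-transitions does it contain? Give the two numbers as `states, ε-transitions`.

11, 8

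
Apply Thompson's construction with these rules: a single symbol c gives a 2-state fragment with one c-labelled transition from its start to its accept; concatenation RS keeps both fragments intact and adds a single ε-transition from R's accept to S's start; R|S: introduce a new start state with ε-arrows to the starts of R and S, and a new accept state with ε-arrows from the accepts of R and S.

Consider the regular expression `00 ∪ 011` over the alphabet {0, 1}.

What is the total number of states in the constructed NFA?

12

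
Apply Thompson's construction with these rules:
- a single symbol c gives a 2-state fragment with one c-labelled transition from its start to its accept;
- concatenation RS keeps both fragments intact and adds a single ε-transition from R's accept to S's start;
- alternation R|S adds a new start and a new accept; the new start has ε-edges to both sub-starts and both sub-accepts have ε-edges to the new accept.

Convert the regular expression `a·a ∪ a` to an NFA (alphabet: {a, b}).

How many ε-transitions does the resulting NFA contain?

Bottom-up over the parse tree:
Each of the 3 symbol leaves contributes 0 ε-transitions.
  a·a = 1 ε-transition
  a·a ∪ a = 5 ε-transitions

5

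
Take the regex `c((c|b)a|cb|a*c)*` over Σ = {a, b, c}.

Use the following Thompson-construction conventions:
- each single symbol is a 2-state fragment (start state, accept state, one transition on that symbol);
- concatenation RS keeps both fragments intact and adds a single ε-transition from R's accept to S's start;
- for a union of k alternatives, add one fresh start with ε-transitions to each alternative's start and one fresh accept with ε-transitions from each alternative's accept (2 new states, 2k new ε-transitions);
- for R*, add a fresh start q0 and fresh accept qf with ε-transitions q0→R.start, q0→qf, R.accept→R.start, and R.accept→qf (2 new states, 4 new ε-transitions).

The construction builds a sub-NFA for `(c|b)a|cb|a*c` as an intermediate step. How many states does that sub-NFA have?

Fragment for `(c|b)a|cb|a*c`:
Each of the 7 symbol leaves contributes a 2-state fragment.
  c|b = 6 states
  (c|b)a = 8 states
  cb = 4 states
  a* = 4 states
  a*c = 6 states
  (c|b)a|cb|a*c = 20 states

20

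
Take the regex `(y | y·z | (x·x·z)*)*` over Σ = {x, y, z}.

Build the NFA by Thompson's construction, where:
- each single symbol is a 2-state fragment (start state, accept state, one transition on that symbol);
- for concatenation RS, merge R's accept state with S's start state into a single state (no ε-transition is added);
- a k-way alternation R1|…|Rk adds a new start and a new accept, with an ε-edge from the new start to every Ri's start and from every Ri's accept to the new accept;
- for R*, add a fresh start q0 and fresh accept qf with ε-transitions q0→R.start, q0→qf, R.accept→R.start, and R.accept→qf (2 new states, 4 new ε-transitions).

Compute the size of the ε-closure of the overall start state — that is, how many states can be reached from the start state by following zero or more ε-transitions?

9

Let C(F) = |ε-closure(F.start)| within fragment F, and note whether F accepts ε. Symbol fragments have C = 1 and do not accept ε. Then:
  y·z → same as the first factor's closure: C = 1
  x·x·z → same as the first factor's closure: C = 1
  (x·x·z)* → C = 1 (new start) + 1 (body) + 1 (new accept) = 3
  y | y·z | (x·x·z)* → new start ε-reaches every alternative's start; at least one alternative accepts ε, so the union's new accept is reached too: C = 1 + 1 + 1 + 3 + 1 = 7
  (y | y·z | (x·x·z)*)* → the star's fresh start ε-reaches both the body's start and the fresh accept: C = 2 + 7 = 9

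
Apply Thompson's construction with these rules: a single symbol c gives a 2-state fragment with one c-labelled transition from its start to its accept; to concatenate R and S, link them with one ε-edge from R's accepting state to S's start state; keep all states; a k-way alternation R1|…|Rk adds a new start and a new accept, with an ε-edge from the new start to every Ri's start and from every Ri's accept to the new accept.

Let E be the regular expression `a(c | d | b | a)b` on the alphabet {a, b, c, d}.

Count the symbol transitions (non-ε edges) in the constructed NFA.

6

Building bottom-up:
Each of the 6 symbol leaves contributes exactly 1 symbol transition.
  c | d | b | a = 4 symbol transitions
  a(c | d | b | a)b = 6 symbol transitions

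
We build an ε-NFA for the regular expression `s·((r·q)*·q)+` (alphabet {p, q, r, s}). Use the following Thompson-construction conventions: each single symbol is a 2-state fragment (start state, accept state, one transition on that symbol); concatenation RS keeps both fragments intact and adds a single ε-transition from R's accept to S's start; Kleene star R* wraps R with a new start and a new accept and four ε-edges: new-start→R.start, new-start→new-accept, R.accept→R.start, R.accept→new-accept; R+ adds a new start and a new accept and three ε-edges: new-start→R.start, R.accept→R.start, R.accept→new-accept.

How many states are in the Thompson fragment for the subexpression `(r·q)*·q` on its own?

Fragment for `(r·q)*·q`:
Each of the 3 symbol leaves contributes a 2-state fragment.
  r·q = 4 states
  (r·q)* = 6 states
  (r·q)*·q = 8 states

8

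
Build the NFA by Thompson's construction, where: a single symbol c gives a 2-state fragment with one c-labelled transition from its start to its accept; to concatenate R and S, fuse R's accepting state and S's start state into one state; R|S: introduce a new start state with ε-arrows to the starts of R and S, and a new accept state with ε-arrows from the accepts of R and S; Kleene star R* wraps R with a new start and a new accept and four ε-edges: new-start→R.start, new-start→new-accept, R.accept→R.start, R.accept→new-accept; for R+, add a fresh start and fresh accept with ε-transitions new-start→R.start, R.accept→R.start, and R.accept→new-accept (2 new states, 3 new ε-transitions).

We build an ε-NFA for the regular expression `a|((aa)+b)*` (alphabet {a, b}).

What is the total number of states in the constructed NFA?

Per subexpression:
Each of the 4 symbol leaves contributes a 2-state fragment.
  aa → 3 states
  (aa)+ → 5 states
  (aa)+b → 6 states
  ((aa)+b)* → 8 states
  a|((aa)+b)* → 12 states

12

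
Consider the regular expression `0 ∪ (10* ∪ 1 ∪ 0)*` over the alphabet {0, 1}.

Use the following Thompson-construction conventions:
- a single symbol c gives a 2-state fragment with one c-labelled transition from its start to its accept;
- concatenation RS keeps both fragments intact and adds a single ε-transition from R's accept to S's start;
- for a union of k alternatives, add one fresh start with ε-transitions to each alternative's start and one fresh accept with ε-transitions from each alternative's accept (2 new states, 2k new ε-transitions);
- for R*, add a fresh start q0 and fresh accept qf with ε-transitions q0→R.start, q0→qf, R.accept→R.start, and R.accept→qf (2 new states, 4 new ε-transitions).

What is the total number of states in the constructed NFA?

Bottom-up over the parse tree:
Each of the 5 symbol leaves contributes a 2-state fragment.
  0* — 4 states
  10* — 6 states
  10* ∪ 1 ∪ 0 — 12 states
  (10* ∪ 1 ∪ 0)* — 14 states
  0 ∪ (10* ∪ 1 ∪ 0)* — 18 states

18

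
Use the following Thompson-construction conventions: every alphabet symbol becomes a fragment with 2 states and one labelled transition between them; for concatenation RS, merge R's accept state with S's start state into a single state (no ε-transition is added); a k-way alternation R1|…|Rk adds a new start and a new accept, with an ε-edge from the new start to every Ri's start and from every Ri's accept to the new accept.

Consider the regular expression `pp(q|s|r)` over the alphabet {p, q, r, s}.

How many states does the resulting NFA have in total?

Building bottom-up:
Each of the 5 symbol leaves contributes a 2-state fragment.
  q|s|r = 8 states
  pp(q|s|r) = 10 states

10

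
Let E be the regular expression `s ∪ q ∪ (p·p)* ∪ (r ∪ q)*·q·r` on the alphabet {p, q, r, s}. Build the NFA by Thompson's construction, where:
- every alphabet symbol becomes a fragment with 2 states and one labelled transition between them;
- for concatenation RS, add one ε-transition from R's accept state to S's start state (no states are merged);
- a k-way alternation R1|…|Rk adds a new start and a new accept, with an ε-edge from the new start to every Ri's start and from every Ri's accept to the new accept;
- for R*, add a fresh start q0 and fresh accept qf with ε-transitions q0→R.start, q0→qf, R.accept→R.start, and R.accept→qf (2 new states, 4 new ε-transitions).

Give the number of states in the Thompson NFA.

Recursing over subexpressions:
Each of the 8 symbol leaves contributes a 2-state fragment.
  p·p : 4 states
  (p·p)* : 6 states
  r ∪ q : 6 states
  (r ∪ q)* : 8 states
  (r ∪ q)*·q·r : 12 states
  s ∪ q ∪ (p·p)* ∪ (r ∪ q)*·q·r : 24 states

24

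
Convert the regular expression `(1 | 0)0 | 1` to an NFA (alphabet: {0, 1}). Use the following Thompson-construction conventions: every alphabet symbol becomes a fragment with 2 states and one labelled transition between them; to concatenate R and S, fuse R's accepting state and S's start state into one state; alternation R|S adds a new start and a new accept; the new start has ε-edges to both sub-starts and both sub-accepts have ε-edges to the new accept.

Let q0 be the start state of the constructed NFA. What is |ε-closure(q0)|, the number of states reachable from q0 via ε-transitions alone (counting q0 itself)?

5

Let C(F) = |ε-closure(F.start)| within fragment F, and note whether F accepts ε. Symbol fragments have C = 1 and do not accept ε. Then:
  1 | 0 — new start ε-reaches every alternative's start; none of them accept ε, so the new accept is not reached: C = 1 + 1 + 1 = 3
  (1 | 0)0 — same as the first factor's closure: C = 3
  (1 | 0)0 | 1 — C = 1 + 3 + 1 = 5 (the new accept is not ε-reachable since no branch accepts ε)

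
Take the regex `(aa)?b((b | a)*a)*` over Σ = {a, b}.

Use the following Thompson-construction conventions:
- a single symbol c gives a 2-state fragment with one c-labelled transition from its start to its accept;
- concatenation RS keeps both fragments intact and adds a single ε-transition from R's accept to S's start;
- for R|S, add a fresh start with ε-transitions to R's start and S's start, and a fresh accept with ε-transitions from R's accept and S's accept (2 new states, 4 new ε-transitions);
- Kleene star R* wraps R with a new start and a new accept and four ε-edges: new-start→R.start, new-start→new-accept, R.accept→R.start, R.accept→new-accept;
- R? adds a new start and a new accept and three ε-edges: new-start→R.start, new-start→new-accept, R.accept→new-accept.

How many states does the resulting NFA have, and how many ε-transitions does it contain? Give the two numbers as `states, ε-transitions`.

By structural recursion:
Each of the 6 symbol leaves contributes 2 states and 0 ε-transitions.
  aa → 4 states, 1 ε-transition
  (aa)? → 6 states, 4 ε-transitions
  b | a → 6 states, 4 ε-transitions
  (b | a)* → 8 states, 8 ε-transitions
  (b | a)*a → 10 states, 9 ε-transitions
  ((b | a)*a)* → 12 states, 13 ε-transitions
  (aa)?b((b | a)*a)* → 20 states, 19 ε-transitions

20, 19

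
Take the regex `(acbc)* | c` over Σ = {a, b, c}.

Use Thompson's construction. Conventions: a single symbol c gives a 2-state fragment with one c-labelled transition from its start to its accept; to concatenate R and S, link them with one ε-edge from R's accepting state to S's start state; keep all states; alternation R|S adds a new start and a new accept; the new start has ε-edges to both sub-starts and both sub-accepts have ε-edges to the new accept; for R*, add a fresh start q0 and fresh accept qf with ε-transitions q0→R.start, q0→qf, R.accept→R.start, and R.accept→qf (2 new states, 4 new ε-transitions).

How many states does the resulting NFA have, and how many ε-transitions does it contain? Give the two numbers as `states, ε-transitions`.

Per subexpression:
Each of the 5 symbol leaves contributes 2 states and 0 ε-transitions.
  acbc — 8 states, 3 ε-transitions
  (acbc)* — 10 states, 7 ε-transitions
  (acbc)* | c — 14 states, 11 ε-transitions

14, 11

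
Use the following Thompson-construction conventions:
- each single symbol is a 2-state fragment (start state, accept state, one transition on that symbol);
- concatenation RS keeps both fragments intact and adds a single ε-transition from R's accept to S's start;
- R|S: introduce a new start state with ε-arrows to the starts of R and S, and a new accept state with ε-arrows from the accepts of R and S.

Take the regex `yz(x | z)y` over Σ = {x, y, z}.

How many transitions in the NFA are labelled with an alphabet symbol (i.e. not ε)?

By structural recursion:
Each of the 5 symbol leaves contributes exactly 1 symbol transition.
  x | z → 2 symbol transitions
  yz(x | z)y → 5 symbol transitions

5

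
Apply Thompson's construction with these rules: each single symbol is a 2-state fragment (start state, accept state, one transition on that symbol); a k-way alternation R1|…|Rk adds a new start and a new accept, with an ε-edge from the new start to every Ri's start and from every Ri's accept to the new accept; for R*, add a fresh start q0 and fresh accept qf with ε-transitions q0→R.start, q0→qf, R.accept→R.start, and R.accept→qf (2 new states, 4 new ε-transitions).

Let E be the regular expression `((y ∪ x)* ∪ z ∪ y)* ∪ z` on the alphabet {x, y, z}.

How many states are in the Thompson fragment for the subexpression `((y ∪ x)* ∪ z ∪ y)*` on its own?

16

Fragment for `((y ∪ x)* ∪ z ∪ y)*`:
Each of the 4 symbol leaves contributes a 2-state fragment.
  y ∪ x → 6 states
  (y ∪ x)* → 8 states
  (y ∪ x)* ∪ z ∪ y → 14 states
  ((y ∪ x)* ∪ z ∪ y)* → 16 states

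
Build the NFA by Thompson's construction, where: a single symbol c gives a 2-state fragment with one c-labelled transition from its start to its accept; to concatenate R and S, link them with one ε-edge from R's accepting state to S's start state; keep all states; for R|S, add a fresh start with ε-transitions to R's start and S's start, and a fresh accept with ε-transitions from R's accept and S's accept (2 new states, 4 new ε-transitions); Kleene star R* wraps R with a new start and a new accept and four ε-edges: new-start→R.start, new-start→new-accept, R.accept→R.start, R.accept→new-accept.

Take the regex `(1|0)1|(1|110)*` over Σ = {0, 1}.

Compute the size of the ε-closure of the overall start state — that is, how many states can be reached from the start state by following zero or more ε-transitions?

10

Work bottom-up. For each fragment F, track |ε-closure(F.start)| and whether F's accept lies in that closure (i.e. whether F accepts ε). A single-symbol fragment has closure size 1 and does not accept ε.
  1|0 : new start ε-reaches every alternative's start; none of them accept ε, so the new accept is not reached: C = 1 + 1 + 1 = 3
  (1|0)1 : same as the first factor's closure: C = 3
  110 : same as the first factor's closure: C = 1
  1|110 : C = 1 + 1 + 1 = 3 (the new accept is not ε-reachable since no branch accepts ε)
  (1|110)* : the star's fresh start ε-reaches both the body's start and the fresh accept: C = 2 + 3 = 5
  (1|0)1|(1|110)* : new start ε-reaches every alternative's start; at least one alternative accepts ε, so the union's new accept is reached too: C = 1 + 3 + 5 + 1 = 10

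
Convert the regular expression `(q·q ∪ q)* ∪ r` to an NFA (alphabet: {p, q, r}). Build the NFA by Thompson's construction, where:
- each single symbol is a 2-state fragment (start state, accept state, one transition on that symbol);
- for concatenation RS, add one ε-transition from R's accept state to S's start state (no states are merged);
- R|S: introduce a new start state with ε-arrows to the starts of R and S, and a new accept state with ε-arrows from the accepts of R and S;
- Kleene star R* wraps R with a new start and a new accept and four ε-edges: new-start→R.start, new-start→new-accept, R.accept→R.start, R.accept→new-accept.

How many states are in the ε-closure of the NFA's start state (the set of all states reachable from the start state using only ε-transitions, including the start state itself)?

8

Compute the ε-closure size of each fragment's start state recursively; a symbol fragment's start has no outgoing ε-edge, so its closure is just itself (size 1).
  q·q : same as the first factor's closure: C = 1
  q·q ∪ q : C = 1 + 1 + 1 = 3 (the new accept is not ε-reachable since no branch accepts ε)
  (q·q ∪ q)* : the star's fresh start ε-reaches both the body's start and the fresh accept: C = 2 + 3 = 5
  (q·q ∪ q)* ∪ r : new start ε-reaches every alternative's start; at least one alternative accepts ε, so the union's new accept is reached too: C = 1 + 5 + 1 + 1 = 8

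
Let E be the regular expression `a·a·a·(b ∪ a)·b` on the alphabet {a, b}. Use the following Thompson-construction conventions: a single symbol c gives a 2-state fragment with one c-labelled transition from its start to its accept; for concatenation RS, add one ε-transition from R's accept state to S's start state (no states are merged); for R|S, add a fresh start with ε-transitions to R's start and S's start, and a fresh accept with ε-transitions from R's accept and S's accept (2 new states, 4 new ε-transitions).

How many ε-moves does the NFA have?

8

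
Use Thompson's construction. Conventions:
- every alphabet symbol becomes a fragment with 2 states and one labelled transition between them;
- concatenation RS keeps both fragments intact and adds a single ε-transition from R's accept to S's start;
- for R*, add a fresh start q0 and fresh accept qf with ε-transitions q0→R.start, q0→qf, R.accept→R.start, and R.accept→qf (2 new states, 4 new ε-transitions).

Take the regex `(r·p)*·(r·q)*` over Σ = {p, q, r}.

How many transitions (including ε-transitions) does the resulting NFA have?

15

By structural recursion:
Each of the 4 symbol leaves contributes 1 transition (1 symbol, 0 ε).
  r·p : 3 transitions (2 symbol, 1 ε)
  (r·p)* : 7 transitions (2 symbol, 5 ε)
  r·q : 3 transitions (2 symbol, 1 ε)
  (r·q)* : 7 transitions (2 symbol, 5 ε)
  (r·p)*·(r·q)* : 15 transitions (4 symbol, 11 ε)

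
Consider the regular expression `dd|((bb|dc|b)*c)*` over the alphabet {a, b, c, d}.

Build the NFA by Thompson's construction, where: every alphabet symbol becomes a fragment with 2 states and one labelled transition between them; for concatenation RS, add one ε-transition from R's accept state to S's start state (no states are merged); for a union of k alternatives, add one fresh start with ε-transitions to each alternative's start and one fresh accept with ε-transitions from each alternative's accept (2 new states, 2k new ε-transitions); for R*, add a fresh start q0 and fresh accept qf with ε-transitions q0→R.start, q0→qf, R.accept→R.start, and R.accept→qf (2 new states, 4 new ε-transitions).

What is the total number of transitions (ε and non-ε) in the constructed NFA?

Per subexpression:
Each of the 8 symbol leaves contributes 1 transition (1 symbol, 0 ε).
  dd : 3 transitions (2 symbol, 1 ε)
  bb : 3 transitions (2 symbol, 1 ε)
  dc : 3 transitions (2 symbol, 1 ε)
  bb|dc|b : 13 transitions (5 symbol, 8 ε)
  (bb|dc|b)* : 17 transitions (5 symbol, 12 ε)
  (bb|dc|b)*c : 19 transitions (6 symbol, 13 ε)
  ((bb|dc|b)*c)* : 23 transitions (6 symbol, 17 ε)
  dd|((bb|dc|b)*c)* : 30 transitions (8 symbol, 22 ε)

30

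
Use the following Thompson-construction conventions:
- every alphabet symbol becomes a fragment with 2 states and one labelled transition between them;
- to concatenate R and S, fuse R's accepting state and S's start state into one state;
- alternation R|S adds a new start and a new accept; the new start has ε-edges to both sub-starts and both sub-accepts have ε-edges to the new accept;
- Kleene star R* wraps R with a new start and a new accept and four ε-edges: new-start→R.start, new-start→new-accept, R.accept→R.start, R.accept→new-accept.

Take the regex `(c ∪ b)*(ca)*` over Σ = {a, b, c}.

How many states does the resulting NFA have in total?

12

Recursing over subexpressions:
Each of the 4 symbol leaves contributes a 2-state fragment.
  c ∪ b = 6 states
  (c ∪ b)* = 8 states
  ca = 3 states
  (ca)* = 5 states
  (c ∪ b)*(ca)* = 12 states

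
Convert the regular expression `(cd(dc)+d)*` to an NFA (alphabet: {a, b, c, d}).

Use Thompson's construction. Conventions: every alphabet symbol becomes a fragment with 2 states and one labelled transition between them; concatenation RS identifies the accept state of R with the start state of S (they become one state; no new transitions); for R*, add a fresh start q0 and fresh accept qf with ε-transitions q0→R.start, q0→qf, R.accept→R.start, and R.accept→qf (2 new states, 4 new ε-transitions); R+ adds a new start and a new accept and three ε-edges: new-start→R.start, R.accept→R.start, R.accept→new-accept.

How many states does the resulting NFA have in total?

10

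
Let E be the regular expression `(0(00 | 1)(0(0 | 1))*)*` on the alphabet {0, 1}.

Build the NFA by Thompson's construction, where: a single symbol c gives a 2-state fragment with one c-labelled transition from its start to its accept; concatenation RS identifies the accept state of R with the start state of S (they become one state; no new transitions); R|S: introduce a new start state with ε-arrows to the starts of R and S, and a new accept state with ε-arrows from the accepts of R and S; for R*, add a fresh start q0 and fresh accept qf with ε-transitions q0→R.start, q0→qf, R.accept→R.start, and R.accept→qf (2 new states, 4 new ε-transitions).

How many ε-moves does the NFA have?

16

Bottom-up over the parse tree:
Each of the 7 symbol leaves contributes 0 ε-transitions.
  00 — 0 ε-transitions
  00 | 1 — 4 ε-transitions
  0 | 1 — 4 ε-transitions
  0(0 | 1) — 4 ε-transitions
  (0(0 | 1))* — 8 ε-transitions
  0(00 | 1)(0(0 | 1))* — 12 ε-transitions
  (0(00 | 1)(0(0 | 1))*)* — 16 ε-transitions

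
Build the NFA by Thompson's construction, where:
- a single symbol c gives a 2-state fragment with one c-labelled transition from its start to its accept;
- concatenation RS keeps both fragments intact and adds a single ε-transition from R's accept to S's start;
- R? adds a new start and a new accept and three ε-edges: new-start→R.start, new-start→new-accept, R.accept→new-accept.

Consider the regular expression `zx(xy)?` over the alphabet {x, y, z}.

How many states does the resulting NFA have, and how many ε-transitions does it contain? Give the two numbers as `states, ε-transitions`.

By structural recursion:
Each of the 4 symbol leaves contributes 2 states and 0 ε-transitions.
  xy — 4 states, 1 ε-transition
  (xy)? — 6 states, 4 ε-transitions
  zx(xy)? — 10 states, 6 ε-transitions

10, 6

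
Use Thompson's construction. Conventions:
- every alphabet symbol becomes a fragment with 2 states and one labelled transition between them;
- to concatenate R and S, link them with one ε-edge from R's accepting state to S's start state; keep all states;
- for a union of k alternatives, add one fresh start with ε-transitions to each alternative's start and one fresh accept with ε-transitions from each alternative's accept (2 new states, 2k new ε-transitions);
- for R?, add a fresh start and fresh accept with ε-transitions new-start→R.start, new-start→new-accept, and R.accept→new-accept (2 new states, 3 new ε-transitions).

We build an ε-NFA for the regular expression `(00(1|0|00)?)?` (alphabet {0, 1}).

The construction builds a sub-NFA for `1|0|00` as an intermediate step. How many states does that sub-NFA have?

Fragment for `1|0|00`:
Each of the 4 symbol leaves contributes a 2-state fragment.
  00 — 4 states
  1|0|00 — 10 states

10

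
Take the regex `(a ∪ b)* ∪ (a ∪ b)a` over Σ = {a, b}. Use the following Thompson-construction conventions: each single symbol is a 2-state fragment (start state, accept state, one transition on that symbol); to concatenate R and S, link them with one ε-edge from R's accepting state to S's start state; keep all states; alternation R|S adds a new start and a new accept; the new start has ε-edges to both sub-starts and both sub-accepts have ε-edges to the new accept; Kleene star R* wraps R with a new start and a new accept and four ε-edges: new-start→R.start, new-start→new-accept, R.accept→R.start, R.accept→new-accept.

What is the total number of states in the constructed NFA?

18

Per subexpression:
Each of the 5 symbol leaves contributes a 2-state fragment.
  a ∪ b → 6 states
  (a ∪ b)* → 8 states
  a ∪ b → 6 states
  (a ∪ b)a → 8 states
  (a ∪ b)* ∪ (a ∪ b)a → 18 states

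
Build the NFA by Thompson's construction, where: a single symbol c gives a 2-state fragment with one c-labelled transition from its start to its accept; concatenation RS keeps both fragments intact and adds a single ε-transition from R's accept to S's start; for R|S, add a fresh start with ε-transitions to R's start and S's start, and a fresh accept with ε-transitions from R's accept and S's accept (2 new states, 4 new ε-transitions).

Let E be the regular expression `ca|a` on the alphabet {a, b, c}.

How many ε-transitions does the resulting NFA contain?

Per subexpression:
Each of the 3 symbol leaves contributes 0 ε-transitions.
  ca = 1 ε-transition
  ca|a = 5 ε-transitions

5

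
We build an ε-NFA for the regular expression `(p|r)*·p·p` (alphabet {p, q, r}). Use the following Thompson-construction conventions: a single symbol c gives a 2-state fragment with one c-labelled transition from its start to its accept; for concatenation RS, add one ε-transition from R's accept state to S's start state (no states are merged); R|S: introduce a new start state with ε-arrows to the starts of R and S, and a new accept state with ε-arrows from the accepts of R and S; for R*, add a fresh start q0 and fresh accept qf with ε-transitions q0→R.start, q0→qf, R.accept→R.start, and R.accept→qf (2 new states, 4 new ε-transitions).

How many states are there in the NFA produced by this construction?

By structural recursion:
Each of the 4 symbol leaves contributes a 2-state fragment.
  p|r → 6 states
  (p|r)* → 8 states
  (p|r)*·p·p → 12 states

12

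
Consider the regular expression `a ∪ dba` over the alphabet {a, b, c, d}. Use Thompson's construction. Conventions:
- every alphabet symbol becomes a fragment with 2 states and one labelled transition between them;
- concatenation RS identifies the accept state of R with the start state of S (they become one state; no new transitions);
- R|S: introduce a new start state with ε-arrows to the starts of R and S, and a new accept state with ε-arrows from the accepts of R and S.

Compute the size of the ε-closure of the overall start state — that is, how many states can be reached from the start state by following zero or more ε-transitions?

3

Compute the ε-closure size of each fragment's start state recursively; a symbol fragment's start has no outgoing ε-edge, so its closure is just itself (size 1).
  dba — C equals the left operand's closure size = 1 (its accept is not ε-reachable, so the closure stops there)
  a ∪ dba — new start ε-reaches every alternative's start; none of them accept ε, so the new accept is not reached: C = 1 + 1 + 1 = 3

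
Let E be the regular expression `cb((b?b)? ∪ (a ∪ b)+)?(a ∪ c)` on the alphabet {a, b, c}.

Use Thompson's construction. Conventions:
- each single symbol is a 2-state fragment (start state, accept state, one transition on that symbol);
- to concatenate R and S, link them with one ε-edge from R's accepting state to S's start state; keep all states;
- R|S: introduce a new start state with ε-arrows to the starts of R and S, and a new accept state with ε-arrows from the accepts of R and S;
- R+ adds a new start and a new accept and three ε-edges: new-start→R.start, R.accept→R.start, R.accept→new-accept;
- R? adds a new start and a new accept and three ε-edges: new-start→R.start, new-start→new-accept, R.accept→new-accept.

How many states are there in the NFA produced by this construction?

Bottom-up over the parse tree:
Each of the 8 symbol leaves contributes a 2-state fragment.
  b? → 4 states
  b?b → 6 states
  (b?b)? → 8 states
  a ∪ b → 6 states
  (a ∪ b)+ → 8 states
  (b?b)? ∪ (a ∪ b)+ → 18 states
  ((b?b)? ∪ (a ∪ b)+)? → 20 states
  a ∪ c → 6 states
  cb((b?b)? ∪ (a ∪ b)+)?(a ∪ c) → 30 states

30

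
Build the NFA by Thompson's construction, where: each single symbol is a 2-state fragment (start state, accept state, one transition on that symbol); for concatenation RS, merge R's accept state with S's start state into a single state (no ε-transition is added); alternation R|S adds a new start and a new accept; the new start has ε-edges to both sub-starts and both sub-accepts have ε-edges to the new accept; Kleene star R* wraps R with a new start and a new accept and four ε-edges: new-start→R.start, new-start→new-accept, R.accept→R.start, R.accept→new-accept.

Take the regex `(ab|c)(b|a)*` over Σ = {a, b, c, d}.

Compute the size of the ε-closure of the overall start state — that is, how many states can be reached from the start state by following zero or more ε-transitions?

3

Work bottom-up. For each fragment F, track |ε-closure(F.start)| and whether F's accept lies in that closure (i.e. whether F accepts ε). A single-symbol fragment has closure size 1 and does not accept ε.
  ab : same as the first factor's closure: |ε-closure| = 1
  ab|c : |ε-closure| = 1 + 1 + 1 = 3 (the new accept is not ε-reachable since no branch accepts ε)
  b|a : new start ε-reaches every alternative's start; none of them accept ε, so the new accept is not reached: |ε-closure| = 1 + 1 + 1 = 3
  (b|a)* : |ε-closure| = 1 (new start) + 3 (body) + 1 (new accept) = 5
  (ab|c)(b|a)* : same as the first factor's closure: |ε-closure| = 3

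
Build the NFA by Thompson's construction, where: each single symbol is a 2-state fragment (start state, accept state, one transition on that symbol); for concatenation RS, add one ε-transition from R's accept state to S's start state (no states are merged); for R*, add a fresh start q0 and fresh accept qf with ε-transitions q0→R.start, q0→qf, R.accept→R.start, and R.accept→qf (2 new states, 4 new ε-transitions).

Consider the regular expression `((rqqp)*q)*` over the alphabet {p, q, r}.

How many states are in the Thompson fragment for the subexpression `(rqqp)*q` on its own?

12

Fragment for `(rqqp)*q`:
Each of the 5 symbol leaves contributes a 2-state fragment.
  rqqp : 8 states
  (rqqp)* : 10 states
  (rqqp)*q : 12 states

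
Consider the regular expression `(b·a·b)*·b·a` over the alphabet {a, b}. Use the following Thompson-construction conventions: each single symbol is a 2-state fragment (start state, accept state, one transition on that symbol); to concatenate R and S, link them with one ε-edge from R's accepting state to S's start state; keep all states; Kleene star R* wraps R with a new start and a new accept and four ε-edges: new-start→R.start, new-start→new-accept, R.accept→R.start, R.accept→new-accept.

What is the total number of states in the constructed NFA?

12

By structural recursion:
Each of the 5 symbol leaves contributes a 2-state fragment.
  b·a·b = 6 states
  (b·a·b)* = 8 states
  (b·a·b)*·b·a = 12 states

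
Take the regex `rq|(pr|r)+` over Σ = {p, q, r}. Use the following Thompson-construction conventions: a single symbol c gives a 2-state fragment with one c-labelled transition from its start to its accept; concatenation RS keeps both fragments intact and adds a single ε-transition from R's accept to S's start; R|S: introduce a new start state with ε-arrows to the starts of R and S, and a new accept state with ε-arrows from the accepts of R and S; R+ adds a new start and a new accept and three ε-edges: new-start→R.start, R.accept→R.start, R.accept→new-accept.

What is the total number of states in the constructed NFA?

Building bottom-up:
Each of the 5 symbol leaves contributes a 2-state fragment.
  rq — 4 states
  pr — 4 states
  pr|r — 8 states
  (pr|r)+ — 10 states
  rq|(pr|r)+ — 16 states

16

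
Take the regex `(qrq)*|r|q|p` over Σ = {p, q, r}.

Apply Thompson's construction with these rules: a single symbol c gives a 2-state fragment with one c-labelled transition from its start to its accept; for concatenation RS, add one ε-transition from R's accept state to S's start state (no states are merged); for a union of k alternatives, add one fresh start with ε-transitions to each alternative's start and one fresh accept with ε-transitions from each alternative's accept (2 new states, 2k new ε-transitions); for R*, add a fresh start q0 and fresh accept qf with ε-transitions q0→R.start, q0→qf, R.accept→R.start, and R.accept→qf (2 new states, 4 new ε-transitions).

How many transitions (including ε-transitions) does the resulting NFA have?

By structural recursion:
Each of the 6 symbol leaves contributes 1 transition (1 symbol, 0 ε).
  qrq — 5 transitions (3 symbol, 2 ε)
  (qrq)* — 9 transitions (3 symbol, 6 ε)
  (qrq)*|r|q|p — 20 transitions (6 symbol, 14 ε)

20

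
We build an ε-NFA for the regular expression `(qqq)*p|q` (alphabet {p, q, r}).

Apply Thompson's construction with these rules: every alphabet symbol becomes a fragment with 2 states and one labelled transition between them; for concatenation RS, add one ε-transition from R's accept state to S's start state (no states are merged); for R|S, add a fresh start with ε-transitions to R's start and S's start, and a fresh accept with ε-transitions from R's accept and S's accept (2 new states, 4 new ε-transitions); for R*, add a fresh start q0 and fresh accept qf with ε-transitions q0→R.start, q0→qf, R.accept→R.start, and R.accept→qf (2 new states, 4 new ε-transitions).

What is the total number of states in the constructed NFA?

14

Per subexpression:
Each of the 5 symbol leaves contributes a 2-state fragment.
  qqq = 6 states
  (qqq)* = 8 states
  (qqq)*p = 10 states
  (qqq)*p|q = 14 states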